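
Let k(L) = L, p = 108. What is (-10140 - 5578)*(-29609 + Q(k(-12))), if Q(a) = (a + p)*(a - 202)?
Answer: 788304854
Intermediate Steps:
Q(a) = (-202 + a)*(108 + a) (Q(a) = (a + 108)*(a - 202) = (108 + a)*(-202 + a) = (-202 + a)*(108 + a))
(-10140 - 5578)*(-29609 + Q(k(-12))) = (-10140 - 5578)*(-29609 + (-21816 + (-12)² - 94*(-12))) = -15718*(-29609 + (-21816 + 144 + 1128)) = -15718*(-29609 - 20544) = -15718*(-50153) = 788304854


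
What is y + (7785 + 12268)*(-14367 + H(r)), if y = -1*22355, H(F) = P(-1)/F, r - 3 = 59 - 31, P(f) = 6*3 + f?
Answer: -8931497085/31 ≈ -2.8811e+8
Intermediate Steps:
P(f) = 18 + f
r = 31 (r = 3 + (59 - 31) = 3 + 28 = 31)
H(F) = 17/F (H(F) = (18 - 1)/F = 17/F)
y = -22355
y + (7785 + 12268)*(-14367 + H(r)) = -22355 + (7785 + 12268)*(-14367 + 17/31) = -22355 + 20053*(-14367 + 17*(1/31)) = -22355 + 20053*(-14367 + 17/31) = -22355 + 20053*(-445360/31) = -22355 - 8930804080/31 = -8931497085/31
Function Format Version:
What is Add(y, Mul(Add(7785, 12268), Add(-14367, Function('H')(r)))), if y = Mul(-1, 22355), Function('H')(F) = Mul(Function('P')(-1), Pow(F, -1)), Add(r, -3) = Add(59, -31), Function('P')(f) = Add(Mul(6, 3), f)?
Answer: Rational(-8931497085, 31) ≈ -2.8811e+8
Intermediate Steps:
Function('P')(f) = Add(18, f)
r = 31 (r = Add(3, Add(59, -31)) = Add(3, 28) = 31)
Function('H')(F) = Mul(17, Pow(F, -1)) (Function('H')(F) = Mul(Add(18, -1), Pow(F, -1)) = Mul(17, Pow(F, -1)))
y = -22355
Add(y, Mul(Add(7785, 12268), Add(-14367, Function('H')(r)))) = Add(-22355, Mul(Add(7785, 12268), Add(-14367, Mul(17, Pow(31, -1))))) = Add(-22355, Mul(20053, Add(-14367, Mul(17, Rational(1, 31))))) = Add(-22355, Mul(20053, Add(-14367, Rational(17, 31)))) = Add(-22355, Mul(20053, Rational(-445360, 31))) = Add(-22355, Rational(-8930804080, 31)) = Rational(-8931497085, 31)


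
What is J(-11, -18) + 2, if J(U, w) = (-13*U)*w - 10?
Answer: -2582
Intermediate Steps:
J(U, w) = -10 - 13*U*w (J(U, w) = -13*U*w - 10 = -10 - 13*U*w)
J(-11, -18) + 2 = (-10 - 13*(-11)*(-18)) + 2 = (-10 - 2574) + 2 = -2584 + 2 = -2582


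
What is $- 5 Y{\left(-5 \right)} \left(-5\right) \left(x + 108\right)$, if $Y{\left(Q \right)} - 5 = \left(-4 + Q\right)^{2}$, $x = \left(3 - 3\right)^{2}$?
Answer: $232200$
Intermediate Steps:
$x = 0$ ($x = 0^{2} = 0$)
$Y{\left(Q \right)} = 5 + \left(-4 + Q\right)^{2}$
$- 5 Y{\left(-5 \right)} \left(-5\right) \left(x + 108\right) = - 5 \left(5 + \left(-4 - 5\right)^{2}\right) \left(-5\right) \left(0 + 108\right) = - 5 \left(5 + \left(-9\right)^{2}\right) \left(-5\right) 108 = - 5 \left(5 + 81\right) \left(-5\right) 108 = \left(-5\right) 86 \left(-5\right) 108 = \left(-430\right) \left(-5\right) 108 = 2150 \cdot 108 = 232200$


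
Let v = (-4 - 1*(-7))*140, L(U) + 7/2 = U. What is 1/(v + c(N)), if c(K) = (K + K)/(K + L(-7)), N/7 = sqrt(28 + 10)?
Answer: 15091/6370292 - 3*sqrt(38)/6370292 ≈ 0.0023661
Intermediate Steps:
L(U) = -7/2 + U
N = 7*sqrt(38) (N = 7*sqrt(28 + 10) = 7*sqrt(38) ≈ 43.151)
c(K) = 2*K/(-21/2 + K) (c(K) = (K + K)/(K + (-7/2 - 7)) = (2*K)/(K - 21/2) = (2*K)/(-21/2 + K) = 2*K/(-21/2 + K))
v = 420 (v = (-4 + 7)*140 = 3*140 = 420)
1/(v + c(N)) = 1/(420 + 4*(7*sqrt(38))/(-21 + 2*(7*sqrt(38)))) = 1/(420 + 4*(7*sqrt(38))/(-21 + 14*sqrt(38))) = 1/(420 + 28*sqrt(38)/(-21 + 14*sqrt(38)))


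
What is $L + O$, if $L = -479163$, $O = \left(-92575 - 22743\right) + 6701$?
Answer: $-587780$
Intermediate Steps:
$O = -108617$ ($O = -115318 + 6701 = -108617$)
$L + O = -479163 - 108617 = -587780$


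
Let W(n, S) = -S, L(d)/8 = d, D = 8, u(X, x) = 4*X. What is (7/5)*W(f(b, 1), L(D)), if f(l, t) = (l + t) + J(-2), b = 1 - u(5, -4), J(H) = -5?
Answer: -448/5 ≈ -89.600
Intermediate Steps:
b = -19 (b = 1 - 4*5 = 1 - 1*20 = 1 - 20 = -19)
f(l, t) = -5 + l + t (f(l, t) = (l + t) - 5 = -5 + l + t)
L(d) = 8*d
(7/5)*W(f(b, 1), L(D)) = (7/5)*(-8*8) = (7*(⅕))*(-1*64) = (7/5)*(-64) = -448/5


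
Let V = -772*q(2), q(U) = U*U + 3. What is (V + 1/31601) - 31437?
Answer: -1164212440/31601 ≈ -36841.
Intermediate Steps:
q(U) = 3 + U**2 (q(U) = U**2 + 3 = 3 + U**2)
V = -5404 (V = -772*(3 + 2**2) = -772*(3 + 4) = -772*7 = -5404)
(V + 1/31601) - 31437 = (-5404 + 1/31601) - 31437 = -170771803/31601 - 31437 = -1164212440/31601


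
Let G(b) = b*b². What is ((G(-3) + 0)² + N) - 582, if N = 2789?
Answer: 2936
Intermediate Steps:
G(b) = b³
((G(-3) + 0)² + N) - 582 = (((-3)³ + 0)² + 2789) - 582 = ((-27 + 0)² + 2789) - 582 = ((-27)² + 2789) - 582 = (729 + 2789) - 582 = 3518 - 582 = 2936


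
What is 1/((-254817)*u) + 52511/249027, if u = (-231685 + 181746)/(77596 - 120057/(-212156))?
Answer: 6750984510877774219/32014793179833625836 ≈ 0.21087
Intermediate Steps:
u = -1513551212/2351796719 (u = -49939/(77596 - 120057*(-1/212156)) = -49939/(77596 + 17151/30308) = -49939/2351796719/30308 = -49939*30308/2351796719 = -1513551212/2351796719 ≈ -0.64357)
1/((-254817)*u) + 52511/249027 = 1/((-254817)*(-1513551212/2351796719)) + 52511/249027 = -1/254817*(-2351796719/1513551212) + 52511*(1/249027) = 2351796719/385678579188204 + 52511/249027 = 6750984510877774219/32014793179833625836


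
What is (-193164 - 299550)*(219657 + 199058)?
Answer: -206306742510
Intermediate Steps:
(-193164 - 299550)*(219657 + 199058) = -492714*418715 = -206306742510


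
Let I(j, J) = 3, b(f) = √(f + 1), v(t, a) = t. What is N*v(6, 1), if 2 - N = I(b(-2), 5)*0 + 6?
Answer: -24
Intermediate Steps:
b(f) = √(1 + f)
N = -4 (N = 2 - (3*0 + 6) = 2 - (0 + 6) = 2 - 1*6 = 2 - 6 = -4)
N*v(6, 1) = -4*6 = -24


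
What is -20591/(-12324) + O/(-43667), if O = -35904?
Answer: 103202161/41396316 ≈ 2.4930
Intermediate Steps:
-20591/(-12324) + O/(-43667) = -20591/(-12324) - 35904/(-43667) = -20591*(-1/12324) - 35904*(-1/43667) = 20591/12324 + 35904/43667 = 103202161/41396316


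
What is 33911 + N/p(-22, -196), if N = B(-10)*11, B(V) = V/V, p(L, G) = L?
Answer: 67821/2 ≈ 33911.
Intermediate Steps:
B(V) = 1
N = 11 (N = 1*11 = 11)
33911 + N/p(-22, -196) = 33911 + 11/(-22) = 33911 + 11*(-1/22) = 33911 - 1/2 = 67821/2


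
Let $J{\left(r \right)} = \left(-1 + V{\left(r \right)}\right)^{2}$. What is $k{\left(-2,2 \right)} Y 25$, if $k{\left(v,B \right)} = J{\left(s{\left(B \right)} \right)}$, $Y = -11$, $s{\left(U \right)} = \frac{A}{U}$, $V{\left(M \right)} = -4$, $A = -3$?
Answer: $-6875$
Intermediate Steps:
$s{\left(U \right)} = - \frac{3}{U}$
$J{\left(r \right)} = 25$ ($J{\left(r \right)} = \left(-1 - 4\right)^{2} = \left(-5\right)^{2} = 25$)
$k{\left(v,B \right)} = 25$
$k{\left(-2,2 \right)} Y 25 = 25 \left(-11\right) 25 = \left(-275\right) 25 = -6875$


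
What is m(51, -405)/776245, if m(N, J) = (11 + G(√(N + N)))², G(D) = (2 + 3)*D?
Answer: 2671/776245 + 22*√102/155249 ≈ 0.0048721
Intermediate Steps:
G(D) = 5*D
m(N, J) = (11 + 5*√2*√N)² (m(N, J) = (11 + 5*√(N + N))² = (11 + 5*√(2*N))² = (11 + 5*(√2*√N))² = (11 + 5*√2*√N)²)
m(51, -405)/776245 = (11 + 5*√2*√51)²/776245 = (11 + 5*√102)²*(1/776245) = (11 + 5*√102)²/776245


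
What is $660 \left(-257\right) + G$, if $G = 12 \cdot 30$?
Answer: $-169260$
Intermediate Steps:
$G = 360$
$660 \left(-257\right) + G = 660 \left(-257\right) + 360 = -169620 + 360 = -169260$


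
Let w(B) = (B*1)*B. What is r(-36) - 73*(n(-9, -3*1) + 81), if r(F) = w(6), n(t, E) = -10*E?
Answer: -8067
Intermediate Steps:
w(B) = B² (w(B) = B*B = B²)
r(F) = 36 (r(F) = 6² = 36)
r(-36) - 73*(n(-9, -3*1) + 81) = 36 - 73*(-(-30) + 81) = 36 - 73*(-10*(-3) + 81) = 36 - 73*(30 + 81) = 36 - 73*111 = 36 - 1*8103 = 36 - 8103 = -8067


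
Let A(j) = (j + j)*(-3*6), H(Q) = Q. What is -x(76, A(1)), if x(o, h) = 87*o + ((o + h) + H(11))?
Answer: -6663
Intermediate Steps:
A(j) = -36*j (A(j) = (2*j)*(-18) = -36*j)
x(o, h) = 11 + h + 88*o (x(o, h) = 87*o + ((o + h) + 11) = 87*o + ((h + o) + 11) = 87*o + (11 + h + o) = 11 + h + 88*o)
-x(76, A(1)) = -(11 - 36*1 + 88*76) = -(11 - 36 + 6688) = -1*6663 = -6663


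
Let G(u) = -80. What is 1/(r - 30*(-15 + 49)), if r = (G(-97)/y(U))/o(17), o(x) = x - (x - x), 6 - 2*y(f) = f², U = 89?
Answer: -26911/27449188 ≈ -0.00098039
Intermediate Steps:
y(f) = 3 - f²/2
o(x) = x (o(x) = x - 1*0 = x + 0 = x)
r = 32/26911 (r = -80/(3 - ½*89²)/17 = -80/(3 - ½*7921)*(1/17) = -80/(3 - 7921/2)*(1/17) = -80/(-7915/2)*(1/17) = -80*(-2/7915)*(1/17) = (32/1583)*(1/17) = 32/26911 ≈ 0.0011891)
1/(r - 30*(-15 + 49)) = 1/(32/26911 - 30*(-15 + 49)) = 1/(32/26911 - 30*34) = 1/(32/26911 - 1020) = 1/(-27449188/26911) = -26911/27449188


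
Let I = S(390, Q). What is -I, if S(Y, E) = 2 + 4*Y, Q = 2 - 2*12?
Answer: -1562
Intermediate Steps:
Q = -22 (Q = 2 - 24 = -22)
I = 1562 (I = 2 + 4*390 = 2 + 1560 = 1562)
-I = -1*1562 = -1562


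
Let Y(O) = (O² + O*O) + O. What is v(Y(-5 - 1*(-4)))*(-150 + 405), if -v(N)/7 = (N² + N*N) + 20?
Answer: -39270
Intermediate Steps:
Y(O) = O + 2*O² (Y(O) = (O² + O²) + O = 2*O² + O = O + 2*O²)
v(N) = -140 - 14*N² (v(N) = -7*((N² + N*N) + 20) = -7*((N² + N²) + 20) = -7*(2*N² + 20) = -7*(20 + 2*N²) = -140 - 14*N²)
v(Y(-5 - 1*(-4)))*(-150 + 405) = (-140 - 14*(1 + 2*(-5 - 1*(-4)))²*(-5 - 1*(-4))²)*(-150 + 405) = (-140 - 14*(1 + 2*(-5 + 4))²*(-5 + 4)²)*255 = (-140 - 14*(1 + 2*(-1))²)*255 = (-140 - 14*(1 - 2)²)*255 = (-140 - 14*(-1*(-1))²)*255 = (-140 - 14*1²)*255 = (-140 - 14*1)*255 = (-140 - 14)*255 = -154*255 = -39270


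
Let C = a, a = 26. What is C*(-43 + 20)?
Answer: -598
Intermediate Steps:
C = 26
C*(-43 + 20) = 26*(-43 + 20) = 26*(-23) = -598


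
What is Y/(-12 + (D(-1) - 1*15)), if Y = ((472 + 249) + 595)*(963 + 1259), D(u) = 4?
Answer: -2924152/23 ≈ -1.2714e+5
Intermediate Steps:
Y = 2924152 (Y = (721 + 595)*2222 = 1316*2222 = 2924152)
Y/(-12 + (D(-1) - 1*15)) = 2924152/(-12 + (4 - 1*15)) = 2924152/(-12 + (4 - 15)) = 2924152/(-12 - 11) = 2924152/(-23) = -1/23*2924152 = -2924152/23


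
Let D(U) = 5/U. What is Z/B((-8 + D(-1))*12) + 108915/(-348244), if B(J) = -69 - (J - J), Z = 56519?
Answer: -19689917771/24028836 ≈ -819.43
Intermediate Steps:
B(J) = -69 (B(J) = -69 - 1*0 = -69 + 0 = -69)
Z/B((-8 + D(-1))*12) + 108915/(-348244) = 56519/(-69) + 108915/(-348244) = 56519*(-1/69) + 108915*(-1/348244) = -56519/69 - 108915/348244 = -19689917771/24028836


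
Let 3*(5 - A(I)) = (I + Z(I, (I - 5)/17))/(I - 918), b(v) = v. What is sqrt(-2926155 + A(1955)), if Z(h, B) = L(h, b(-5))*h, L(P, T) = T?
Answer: I*sqrt(97993753170)/183 ≈ 1710.6*I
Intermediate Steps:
Z(h, B) = -5*h
A(I) = 5 + 4*I/(3*(-918 + I)) (A(I) = 5 - (I - 5*I)/(3*(I - 918)) = 5 - (-4*I)/(3*(-918 + I)) = 5 - (-4)*I/(3*(-918 + I)) = 5 + 4*I/(3*(-918 + I)))
sqrt(-2926155 + A(1955)) = sqrt(-2926155 + (-13770 + 19*1955)/(3*(-918 + 1955))) = sqrt(-2926155 + (1/3)*(-13770 + 37145)/1037) = sqrt(-2926155 + (1/3)*(1/1037)*23375) = sqrt(-2926155 + 1375/183) = sqrt(-535484990/183) = I*sqrt(97993753170)/183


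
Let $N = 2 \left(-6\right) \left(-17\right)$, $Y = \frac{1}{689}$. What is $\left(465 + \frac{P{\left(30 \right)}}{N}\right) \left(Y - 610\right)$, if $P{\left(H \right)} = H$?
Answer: $- \frac{6646870535}{23426} \approx -2.8374 \cdot 10^{5}$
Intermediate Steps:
$Y = \frac{1}{689} \approx 0.0014514$
$N = 204$ ($N = \left(-12\right) \left(-17\right) = 204$)
$\left(465 + \frac{P{\left(30 \right)}}{N}\right) \left(Y - 610\right) = \left(465 + \frac{30}{204}\right) \left(\frac{1}{689} - 610\right) = \left(465 + 30 \cdot \frac{1}{204}\right) \left(- \frac{420289}{689}\right) = \left(465 + \frac{5}{34}\right) \left(- \frac{420289}{689}\right) = \frac{15815}{34} \left(- \frac{420289}{689}\right) = - \frac{6646870535}{23426}$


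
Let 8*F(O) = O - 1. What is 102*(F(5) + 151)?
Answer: 15453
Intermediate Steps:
F(O) = -1/8 + O/8 (F(O) = (O - 1)/8 = (-1 + O)/8 = -1/8 + O/8)
102*(F(5) + 151) = 102*((-1/8 + (1/8)*5) + 151) = 102*((-1/8 + 5/8) + 151) = 102*(1/2 + 151) = 102*(303/2) = 15453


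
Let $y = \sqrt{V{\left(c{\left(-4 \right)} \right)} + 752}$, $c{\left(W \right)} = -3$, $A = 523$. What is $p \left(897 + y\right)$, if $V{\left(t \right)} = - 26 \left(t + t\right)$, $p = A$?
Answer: $469131 + 1046 \sqrt{227} \approx 4.8489 \cdot 10^{5}$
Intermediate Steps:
$p = 523$
$V{\left(t \right)} = - 52 t$ ($V{\left(t \right)} = - 26 \cdot 2 t = - 52 t$)
$y = 2 \sqrt{227}$ ($y = \sqrt{\left(-52\right) \left(-3\right) + 752} = \sqrt{156 + 752} = \sqrt{908} = 2 \sqrt{227} \approx 30.133$)
$p \left(897 + y\right) = 523 \left(897 + 2 \sqrt{227}\right) = 469131 + 1046 \sqrt{227}$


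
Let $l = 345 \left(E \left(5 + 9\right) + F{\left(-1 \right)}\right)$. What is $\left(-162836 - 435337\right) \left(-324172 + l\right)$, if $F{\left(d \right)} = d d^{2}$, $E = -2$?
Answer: $199895658621$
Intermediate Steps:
$F{\left(d \right)} = d^{3}$
$l = -10005$ ($l = 345 \left(- 2 \left(5 + 9\right) + \left(-1\right)^{3}\right) = 345 \left(\left(-2\right) 14 - 1\right) = 345 \left(-28 - 1\right) = 345 \left(-29\right) = -10005$)
$\left(-162836 - 435337\right) \left(-324172 + l\right) = \left(-162836 - 435337\right) \left(-324172 - 10005\right) = \left(-598173\right) \left(-334177\right) = 199895658621$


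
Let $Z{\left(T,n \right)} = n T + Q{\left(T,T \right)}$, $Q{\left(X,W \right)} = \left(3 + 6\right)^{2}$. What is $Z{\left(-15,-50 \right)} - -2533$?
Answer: $3364$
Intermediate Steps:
$Q{\left(X,W \right)} = 81$ ($Q{\left(X,W \right)} = 9^{2} = 81$)
$Z{\left(T,n \right)} = 81 + T n$ ($Z{\left(T,n \right)} = n T + 81 = T n + 81 = 81 + T n$)
$Z{\left(-15,-50 \right)} - -2533 = \left(81 - -750\right) - -2533 = \left(81 + 750\right) + 2533 = 831 + 2533 = 3364$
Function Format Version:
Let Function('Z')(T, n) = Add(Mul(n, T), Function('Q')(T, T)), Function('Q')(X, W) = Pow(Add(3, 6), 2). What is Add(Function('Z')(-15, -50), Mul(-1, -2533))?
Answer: 3364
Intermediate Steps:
Function('Q')(X, W) = 81 (Function('Q')(X, W) = Pow(9, 2) = 81)
Function('Z')(T, n) = Add(81, Mul(T, n)) (Function('Z')(T, n) = Add(Mul(n, T), 81) = Add(Mul(T, n), 81) = Add(81, Mul(T, n)))
Add(Function('Z')(-15, -50), Mul(-1, -2533)) = Add(Add(81, Mul(-15, -50)), Mul(-1, -2533)) = Add(Add(81, 750), 2533) = Add(831, 2533) = 3364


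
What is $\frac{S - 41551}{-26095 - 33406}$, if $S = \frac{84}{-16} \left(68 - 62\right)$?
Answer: $\frac{83165}{119002} \approx 0.69885$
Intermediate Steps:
$S = - \frac{63}{2}$ ($S = 84 \left(- \frac{1}{16}\right) 6 = \left(- \frac{21}{4}\right) 6 = - \frac{63}{2} \approx -31.5$)
$\frac{S - 41551}{-26095 - 33406} = \frac{- \frac{63}{2} - 41551}{-26095 - 33406} = - \frac{83165}{2 \left(-59501\right)} = \left(- \frac{83165}{2}\right) \left(- \frac{1}{59501}\right) = \frac{83165}{119002}$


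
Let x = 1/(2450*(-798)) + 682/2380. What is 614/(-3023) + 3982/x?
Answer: 400083786800818/28791393599 ≈ 13896.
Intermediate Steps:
x = 9524113/33236700 (x = (1/2450)*(-1/798) + 682*(1/2380) = -1/1955100 + 341/1190 = 9524113/33236700 ≈ 0.28655)
614/(-3023) + 3982/x = 614/(-3023) + 3982/(9524113/33236700) = 614*(-1/3023) + 3982*(33236700/9524113) = -614/3023 + 132348539400/9524113 = 400083786800818/28791393599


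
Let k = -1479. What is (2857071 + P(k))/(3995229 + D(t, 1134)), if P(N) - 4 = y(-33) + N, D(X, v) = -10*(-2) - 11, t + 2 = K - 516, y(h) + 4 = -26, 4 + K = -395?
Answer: 1427783/1997619 ≈ 0.71474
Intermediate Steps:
K = -399 (K = -4 - 395 = -399)
y(h) = -30 (y(h) = -4 - 26 = -30)
t = -917 (t = -2 + (-399 - 516) = -2 - 915 = -917)
D(X, v) = 9 (D(X, v) = 20 - 11 = 9)
P(N) = -26 + N (P(N) = 4 + (-30 + N) = -26 + N)
(2857071 + P(k))/(3995229 + D(t, 1134)) = (2857071 + (-26 - 1479))/(3995229 + 9) = (2857071 - 1505)/3995238 = 2855566*(1/3995238) = 1427783/1997619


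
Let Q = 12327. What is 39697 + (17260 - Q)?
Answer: 44630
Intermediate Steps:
39697 + (17260 - Q) = 39697 + (17260 - 1*12327) = 39697 + (17260 - 12327) = 39697 + 4933 = 44630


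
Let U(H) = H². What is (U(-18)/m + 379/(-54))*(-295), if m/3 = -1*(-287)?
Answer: 30367595/15498 ≈ 1959.5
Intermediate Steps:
m = 861 (m = 3*(-1*(-287)) = 3*287 = 861)
(U(-18)/m + 379/(-54))*(-295) = ((-18)²/861 + 379/(-54))*(-295) = (324*(1/861) + 379*(-1/54))*(-295) = (108/287 - 379/54)*(-295) = -102941/15498*(-295) = 30367595/15498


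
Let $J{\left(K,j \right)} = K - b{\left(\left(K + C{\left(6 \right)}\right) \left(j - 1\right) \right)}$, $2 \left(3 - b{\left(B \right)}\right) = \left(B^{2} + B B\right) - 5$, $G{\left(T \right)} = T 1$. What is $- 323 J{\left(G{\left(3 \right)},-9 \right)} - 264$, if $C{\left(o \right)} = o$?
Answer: $- \frac{5231513}{2} \approx -2.6158 \cdot 10^{6}$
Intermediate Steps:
$G{\left(T \right)} = T$
$b{\left(B \right)} = \frac{11}{2} - B^{2}$ ($b{\left(B \right)} = 3 - \frac{\left(B^{2} + B B\right) - 5}{2} = 3 - \frac{\left(B^{2} + B^{2}\right) - 5}{2} = 3 - \frac{2 B^{2} - 5}{2} = 3 - \frac{-5 + 2 B^{2}}{2} = 3 - \left(- \frac{5}{2} + B^{2}\right) = \frac{11}{2} - B^{2}$)
$J{\left(K,j \right)} = - \frac{11}{2} + K + \left(-1 + j\right)^{2} \left(6 + K\right)^{2}$ ($J{\left(K,j \right)} = K - \left(\frac{11}{2} - \left(\left(K + 6\right) \left(j - 1\right)\right)^{2}\right) = K - \left(\frac{11}{2} - \left(\left(6 + K\right) \left(-1 + j\right)\right)^{2}\right) = K - \left(\frac{11}{2} - \left(\left(-1 + j\right) \left(6 + K\right)\right)^{2}\right) = K - \left(\frac{11}{2} - \left(-1 + j\right)^{2} \left(6 + K\right)^{2}\right) = K + \left(- \frac{11}{2} + \left(-1 + j\right)^{2} \left(6 + K\right)^{2}\right) = - \frac{11}{2} + K + \left(-1 + j\right)^{2} \left(6 + K\right)^{2}$)
$- 323 J{\left(G{\left(3 \right)},-9 \right)} - 264 = - 323 \left(- \frac{11}{2} + 3 + \left(-6 - 3 + 6 \left(-9\right) + 3 \left(-9\right)\right)^{2}\right) - 264 = - 323 \left(- \frac{11}{2} + 3 + \left(-6 - 3 - 54 - 27\right)^{2}\right) - 264 = - 323 \left(- \frac{11}{2} + 3 + \left(-90\right)^{2}\right) - 264 = - 323 \left(- \frac{11}{2} + 3 + 8100\right) - 264 = \left(-323\right) \frac{16195}{2} - 264 = - \frac{5230985}{2} - 264 = - \frac{5231513}{2}$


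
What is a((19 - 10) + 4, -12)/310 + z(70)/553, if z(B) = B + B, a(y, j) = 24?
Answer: 4048/12245 ≈ 0.33058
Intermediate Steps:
z(B) = 2*B
a((19 - 10) + 4, -12)/310 + z(70)/553 = 24/310 + (2*70)/553 = 24*(1/310) + 140*(1/553) = 12/155 + 20/79 = 4048/12245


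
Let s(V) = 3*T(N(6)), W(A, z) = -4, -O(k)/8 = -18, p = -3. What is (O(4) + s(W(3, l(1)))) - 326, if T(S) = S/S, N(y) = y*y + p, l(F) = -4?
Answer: -179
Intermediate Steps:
O(k) = 144 (O(k) = -8*(-18) = 144)
N(y) = -3 + y**2 (N(y) = y*y - 3 = y**2 - 3 = -3 + y**2)
T(S) = 1
s(V) = 3 (s(V) = 3*1 = 3)
(O(4) + s(W(3, l(1)))) - 326 = (144 + 3) - 326 = 147 - 326 = -179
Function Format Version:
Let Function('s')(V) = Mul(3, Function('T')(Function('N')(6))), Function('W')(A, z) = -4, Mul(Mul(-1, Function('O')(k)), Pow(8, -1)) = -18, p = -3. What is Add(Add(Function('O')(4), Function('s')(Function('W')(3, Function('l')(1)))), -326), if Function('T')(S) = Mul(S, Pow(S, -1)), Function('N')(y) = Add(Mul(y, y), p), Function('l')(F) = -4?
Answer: -179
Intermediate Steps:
Function('O')(k) = 144 (Function('O')(k) = Mul(-8, -18) = 144)
Function('N')(y) = Add(-3, Pow(y, 2)) (Function('N')(y) = Add(Mul(y, y), -3) = Add(Pow(y, 2), -3) = Add(-3, Pow(y, 2)))
Function('T')(S) = 1
Function('s')(V) = 3 (Function('s')(V) = Mul(3, 1) = 3)
Add(Add(Function('O')(4), Function('s')(Function('W')(3, Function('l')(1)))), -326) = Add(Add(144, 3), -326) = Add(147, -326) = -179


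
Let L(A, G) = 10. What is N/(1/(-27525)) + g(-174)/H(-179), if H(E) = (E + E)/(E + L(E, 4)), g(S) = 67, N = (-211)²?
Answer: -438707696627/358 ≈ -1.2254e+9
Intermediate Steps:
N = 44521
H(E) = 2*E/(10 + E) (H(E) = (E + E)/(E + 10) = (2*E)/(10 + E) = 2*E/(10 + E))
N/(1/(-27525)) + g(-174)/H(-179) = 44521/(1/(-27525)) + 67/((2*(-179)/(10 - 179))) = 44521/(-1/27525) + 67/((2*(-179)/(-169))) = 44521*(-27525) + 67/((2*(-179)*(-1/169))) = -1225440525 + 67/(358/169) = -1225440525 + 67*(169/358) = -1225440525 + 11323/358 = -438707696627/358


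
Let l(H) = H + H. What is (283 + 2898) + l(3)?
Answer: 3187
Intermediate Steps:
l(H) = 2*H
(283 + 2898) + l(3) = (283 + 2898) + 2*3 = 3181 + 6 = 3187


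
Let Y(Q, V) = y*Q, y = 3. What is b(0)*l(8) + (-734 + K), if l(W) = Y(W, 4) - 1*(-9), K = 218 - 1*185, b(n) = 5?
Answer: -536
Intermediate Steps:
K = 33 (K = 218 - 185 = 33)
Y(Q, V) = 3*Q
l(W) = 9 + 3*W (l(W) = 3*W - 1*(-9) = 3*W + 9 = 9 + 3*W)
b(0)*l(8) + (-734 + K) = 5*(9 + 3*8) + (-734 + 33) = 5*(9 + 24) - 701 = 5*33 - 701 = 165 - 701 = -536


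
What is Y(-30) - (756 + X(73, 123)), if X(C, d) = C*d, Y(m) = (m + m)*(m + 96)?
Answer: -13695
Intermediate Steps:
Y(m) = 2*m*(96 + m) (Y(m) = (2*m)*(96 + m) = 2*m*(96 + m))
Y(-30) - (756 + X(73, 123)) = 2*(-30)*(96 - 30) - (756 + 73*123) = 2*(-30)*66 - (756 + 8979) = -3960 - 1*9735 = -3960 - 9735 = -13695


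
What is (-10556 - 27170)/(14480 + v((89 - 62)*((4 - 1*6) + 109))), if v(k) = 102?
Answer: -18863/7291 ≈ -2.5872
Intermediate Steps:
(-10556 - 27170)/(14480 + v((89 - 62)*((4 - 1*6) + 109))) = (-10556 - 27170)/(14480 + 102) = -37726/14582 = -37726*1/14582 = -18863/7291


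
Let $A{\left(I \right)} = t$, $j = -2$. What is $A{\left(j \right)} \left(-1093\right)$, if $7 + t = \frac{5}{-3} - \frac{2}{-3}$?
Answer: $8744$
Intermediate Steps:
$t = -8$ ($t = -7 + \left(\frac{5}{-3} - \frac{2}{-3}\right) = -7 + \left(5 \left(- \frac{1}{3}\right) - - \frac{2}{3}\right) = -7 + \left(- \frac{5}{3} + \frac{2}{3}\right) = -7 - 1 = -8$)
$A{\left(I \right)} = -8$
$A{\left(j \right)} \left(-1093\right) = \left(-8\right) \left(-1093\right) = 8744$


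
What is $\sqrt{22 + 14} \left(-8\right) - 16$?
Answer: $-64$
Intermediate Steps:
$\sqrt{22 + 14} \left(-8\right) - 16 = \sqrt{36} \left(-8\right) - 16 = 6 \left(-8\right) - 16 = -48 - 16 = -64$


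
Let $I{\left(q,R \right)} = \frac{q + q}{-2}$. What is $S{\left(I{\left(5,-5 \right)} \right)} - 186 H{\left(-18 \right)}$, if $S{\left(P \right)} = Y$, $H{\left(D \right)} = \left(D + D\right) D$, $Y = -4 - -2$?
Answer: $-120530$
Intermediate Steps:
$Y = -2$ ($Y = -4 + 2 = -2$)
$I{\left(q,R \right)} = - q$ ($I{\left(q,R \right)} = 2 q \left(- \frac{1}{2}\right) = - q$)
$H{\left(D \right)} = 2 D^{2}$ ($H{\left(D \right)} = 2 D D = 2 D^{2}$)
$S{\left(P \right)} = -2$
$S{\left(I{\left(5,-5 \right)} \right)} - 186 H{\left(-18 \right)} = -2 - 186 \cdot 2 \left(-18\right)^{2} = -2 - 186 \cdot 2 \cdot 324 = -2 - 120528 = -120530$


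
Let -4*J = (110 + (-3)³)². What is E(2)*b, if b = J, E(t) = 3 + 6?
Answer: -62001/4 ≈ -15500.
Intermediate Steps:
J = -6889/4 (J = -(110 + (-3)³)²/4 = -(110 - 27)²/4 = -¼*83² = -¼*6889 = -6889/4 ≈ -1722.3)
E(t) = 9
b = -6889/4 ≈ -1722.3
E(2)*b = 9*(-6889/4) = -62001/4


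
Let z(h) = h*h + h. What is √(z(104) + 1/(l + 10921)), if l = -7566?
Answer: √122915796355/3355 ≈ 104.50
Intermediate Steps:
z(h) = h + h² (z(h) = h² + h = h + h²)
√(z(104) + 1/(l + 10921)) = √(104*(1 + 104) + 1/(-7566 + 10921)) = √(104*105 + 1/3355) = √(10920 + 1/3355) = √(36636601/3355) = √122915796355/3355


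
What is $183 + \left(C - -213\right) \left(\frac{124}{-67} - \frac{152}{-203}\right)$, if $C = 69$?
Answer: $- \frac{1737633}{13601} \approx -127.76$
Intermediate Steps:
$183 + \left(C - -213\right) \left(\frac{124}{-67} - \frac{152}{-203}\right) = 183 + \left(69 - -213\right) \left(\frac{124}{-67} - \frac{152}{-203}\right) = 183 + \left(69 + 213\right) \left(124 \left(- \frac{1}{67}\right) - - \frac{152}{203}\right) = 183 + 282 \left(- \frac{124}{67} + \frac{152}{203}\right) = 183 + 282 \left(- \frac{14988}{13601}\right) = 183 - \frac{4226616}{13601} = - \frac{1737633}{13601}$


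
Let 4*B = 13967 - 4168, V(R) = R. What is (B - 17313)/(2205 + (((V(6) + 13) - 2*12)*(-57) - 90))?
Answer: -59453/9600 ≈ -6.1930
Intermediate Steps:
B = 9799/4 (B = (13967 - 4168)/4 = (1/4)*9799 = 9799/4 ≈ 2449.8)
(B - 17313)/(2205 + (((V(6) + 13) - 2*12)*(-57) - 90)) = (9799/4 - 17313)/(2205 + (((6 + 13) - 2*12)*(-57) - 90)) = -59453/(4*(2205 + ((19 - 24)*(-57) - 90))) = -59453/(4*(2205 + (-5*(-57) - 90))) = -59453/(4*(2205 + (285 - 90))) = -59453/(4*(2205 + 195)) = -59453/4/2400 = -59453/4*1/2400 = -59453/9600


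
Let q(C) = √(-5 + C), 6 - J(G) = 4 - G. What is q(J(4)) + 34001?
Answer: 34002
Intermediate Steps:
J(G) = 2 + G (J(G) = 6 - (4 - G) = 6 + (-4 + G) = 2 + G)
q(J(4)) + 34001 = √(-5 + (2 + 4)) + 34001 = √(-5 + 6) + 34001 = √1 + 34001 = 1 + 34001 = 34002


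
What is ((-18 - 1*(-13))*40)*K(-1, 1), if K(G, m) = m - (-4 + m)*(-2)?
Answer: 1000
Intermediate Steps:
K(G, m) = -8 + 3*m (K(G, m) = m - (8 - 2*m) = m + (-8 + 2*m) = -8 + 3*m)
((-18 - 1*(-13))*40)*K(-1, 1) = ((-18 - 1*(-13))*40)*(-8 + 3*1) = ((-18 + 13)*40)*(-8 + 3) = -5*40*(-5) = -200*(-5) = 1000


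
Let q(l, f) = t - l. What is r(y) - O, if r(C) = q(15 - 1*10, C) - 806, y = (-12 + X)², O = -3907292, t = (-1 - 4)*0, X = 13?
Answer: 3906481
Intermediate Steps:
t = 0 (t = -5*0 = 0)
y = 1 (y = (-12 + 13)² = 1² = 1)
q(l, f) = -l (q(l, f) = 0 - l = -l)
r(C) = -811 (r(C) = -(15 - 1*10) - 806 = -(15 - 10) - 806 = -1*5 - 806 = -5 - 806 = -811)
r(y) - O = -811 - 1*(-3907292) = -811 + 3907292 = 3906481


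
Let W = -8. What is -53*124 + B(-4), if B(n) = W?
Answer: -6580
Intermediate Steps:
B(n) = -8
-53*124 + B(-4) = -53*124 - 8 = -6572 - 8 = -6580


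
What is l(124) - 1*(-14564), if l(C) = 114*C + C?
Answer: 28824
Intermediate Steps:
l(C) = 115*C
l(124) - 1*(-14564) = 115*124 - 1*(-14564) = 14260 + 14564 = 28824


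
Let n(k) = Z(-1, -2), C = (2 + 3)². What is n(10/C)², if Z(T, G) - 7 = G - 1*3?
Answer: 4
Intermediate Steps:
Z(T, G) = 4 + G (Z(T, G) = 7 + (G - 1*3) = 7 + (G - 3) = 7 + (-3 + G) = 4 + G)
C = 25 (C = 5² = 25)
n(k) = 2 (n(k) = 4 - 2 = 2)
n(10/C)² = 2² = 4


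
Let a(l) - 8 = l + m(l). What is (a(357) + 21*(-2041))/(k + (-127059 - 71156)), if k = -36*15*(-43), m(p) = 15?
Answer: 42481/174995 ≈ 0.24276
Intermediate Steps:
a(l) = 23 + l (a(l) = 8 + (l + 15) = 8 + (15 + l) = 23 + l)
k = 23220 (k = -540*(-43) = 23220)
(a(357) + 21*(-2041))/(k + (-127059 - 71156)) = ((23 + 357) + 21*(-2041))/(23220 + (-127059 - 71156)) = (380 - 42861)/(23220 - 198215) = -42481/(-174995) = -42481*(-1/174995) = 42481/174995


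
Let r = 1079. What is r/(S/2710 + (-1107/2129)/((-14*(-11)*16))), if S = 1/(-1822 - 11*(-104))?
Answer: -2600020684541280/509806379 ≈ -5.1000e+6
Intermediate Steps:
S = -1/678 (S = 1/(-1822 + 1144) = 1/(-678) = -1/678 ≈ -0.0014749)
r/(S/2710 + (-1107/2129)/((-14*(-11)*16))) = 1079/(-1/678/2710 + (-1107/2129)/((-14*(-11)*16))) = 1079/(-1/678*1/2710 + (-1107*1/2129)/((154*16))) = 1079/(-1/1837380 - 1107/2129/2464) = 1079/(-1/1837380 - 1107/2129*1/2464) = 1079/(-1/1837380 - 1107/5245856) = 1079/(-509806379/2409657724320) = 1079*(-2409657724320/509806379) = -2600020684541280/509806379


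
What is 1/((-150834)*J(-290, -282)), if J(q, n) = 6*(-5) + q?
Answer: 1/48266880 ≈ 2.0718e-8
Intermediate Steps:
J(q, n) = -30 + q
1/((-150834)*J(-290, -282)) = 1/((-150834)*(-30 - 290)) = -1/150834/(-320) = -1/150834*(-1/320) = 1/48266880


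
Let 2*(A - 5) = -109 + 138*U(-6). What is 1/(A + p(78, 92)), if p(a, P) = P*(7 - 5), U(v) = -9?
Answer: -2/973 ≈ -0.0020555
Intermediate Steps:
p(a, P) = 2*P (p(a, P) = P*2 = 2*P)
A = -1341/2 (A = 5 + (-109 + 138*(-9))/2 = 5 + (-109 - 1242)/2 = 5 + (½)*(-1351) = 5 - 1351/2 = -1341/2 ≈ -670.50)
1/(A + p(78, 92)) = 1/(-1341/2 + 2*92) = 1/(-1341/2 + 184) = 1/(-973/2) = -2/973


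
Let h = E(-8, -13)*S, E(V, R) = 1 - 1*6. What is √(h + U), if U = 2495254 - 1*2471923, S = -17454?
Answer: 3*√12289 ≈ 332.57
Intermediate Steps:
E(V, R) = -5 (E(V, R) = 1 - 6 = -5)
h = 87270 (h = -5*(-17454) = 87270)
U = 23331 (U = 2495254 - 2471923 = 23331)
√(h + U) = √(87270 + 23331) = √110601 = 3*√12289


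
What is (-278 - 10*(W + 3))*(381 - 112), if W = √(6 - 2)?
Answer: -88232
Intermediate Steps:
W = 2 (W = √4 = 2)
(-278 - 10*(W + 3))*(381 - 112) = (-278 - 10*(2 + 3))*(381 - 112) = (-278 - 10*5)*269 = (-278 - 50)*269 = -328*269 = -88232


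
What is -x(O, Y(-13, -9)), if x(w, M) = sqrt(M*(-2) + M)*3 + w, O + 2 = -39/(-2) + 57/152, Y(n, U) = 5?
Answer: -143/8 - 3*I*sqrt(5) ≈ -17.875 - 6.7082*I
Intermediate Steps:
O = 143/8 (O = -2 + (-39/(-2) + 57/152) = -2 + (-39*(-1/2) + 57*(1/152)) = -2 + (39/2 + 3/8) = -2 + 159/8 = 143/8 ≈ 17.875)
x(w, M) = w + 3*sqrt(-M) (x(w, M) = sqrt(-2*M + M)*3 + w = sqrt(-M)*3 + w = 3*sqrt(-M) + w = w + 3*sqrt(-M))
-x(O, Y(-13, -9)) = -(143/8 + 3*sqrt(-1*5)) = -(143/8 + 3*sqrt(-5)) = -(143/8 + 3*(I*sqrt(5))) = -(143/8 + 3*I*sqrt(5)) = -143/8 - 3*I*sqrt(5)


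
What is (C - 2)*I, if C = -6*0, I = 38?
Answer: -76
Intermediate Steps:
C = 0
(C - 2)*I = (0 - 2)*38 = -2*38 = -76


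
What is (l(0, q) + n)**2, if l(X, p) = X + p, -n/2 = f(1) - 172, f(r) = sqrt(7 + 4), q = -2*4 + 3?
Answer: 114965 - 1356*sqrt(11) ≈ 1.1047e+5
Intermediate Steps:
q = -5 (q = -8 + 3 = -5)
f(r) = sqrt(11)
n = 344 - 2*sqrt(11) (n = -2*(sqrt(11) - 172) = -2*(-172 + sqrt(11)) = 344 - 2*sqrt(11) ≈ 337.37)
(l(0, q) + n)**2 = ((0 - 5) + (344 - 2*sqrt(11)))**2 = (-5 + (344 - 2*sqrt(11)))**2 = (339 - 2*sqrt(11))**2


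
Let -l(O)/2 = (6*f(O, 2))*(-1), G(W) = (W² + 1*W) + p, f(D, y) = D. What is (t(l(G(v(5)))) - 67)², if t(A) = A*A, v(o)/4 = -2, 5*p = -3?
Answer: 122042859384601/625 ≈ 1.9527e+11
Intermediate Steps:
p = -⅗ (p = (⅕)*(-3) = -⅗ ≈ -0.60000)
v(o) = -8 (v(o) = 4*(-2) = -8)
G(W) = -⅗ + W + W² (G(W) = (W² + 1*W) - ⅗ = (W² + W) - ⅗ = (W + W²) - ⅗ = -⅗ + W + W²)
l(O) = 12*O (l(O) = -2*6*O*(-1) = -(-12)*O = 12*O)
t(A) = A²
(t(l(G(v(5)))) - 67)² = ((12*(-⅗ - 8 + (-8)²))² - 67)² = ((12*(-⅗ - 8 + 64))² - 67)² = ((12*(277/5))² - 67)² = ((3324/5)² - 67)² = (11048976/25 - 67)² = (11047301/25)² = 122042859384601/625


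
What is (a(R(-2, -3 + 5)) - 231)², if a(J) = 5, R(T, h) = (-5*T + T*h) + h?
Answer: 51076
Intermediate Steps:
R(T, h) = h - 5*T + T*h
(a(R(-2, -3 + 5)) - 231)² = (5 - 231)² = (-226)² = 51076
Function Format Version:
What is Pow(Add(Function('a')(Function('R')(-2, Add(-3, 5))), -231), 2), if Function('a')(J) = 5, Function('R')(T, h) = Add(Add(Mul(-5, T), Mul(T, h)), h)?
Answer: 51076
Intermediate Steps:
Function('R')(T, h) = Add(h, Mul(-5, T), Mul(T, h))
Pow(Add(Function('a')(Function('R')(-2, Add(-3, 5))), -231), 2) = Pow(Add(5, -231), 2) = Pow(-226, 2) = 51076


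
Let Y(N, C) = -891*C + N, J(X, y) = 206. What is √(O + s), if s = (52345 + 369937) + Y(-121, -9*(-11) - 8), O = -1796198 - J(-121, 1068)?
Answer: 2*I*√363831 ≈ 1206.4*I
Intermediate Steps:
Y(N, C) = N - 891*C
O = -1796404 (O = -1796198 - 1*206 = -1796198 - 206 = -1796404)
s = 341080 (s = (52345 + 369937) + (-121 - 891*(-9*(-11) - 8)) = 422282 + (-121 - 891*(99 - 8)) = 422282 + (-121 - 891*91) = 422282 + (-121 - 81081) = 422282 - 81202 = 341080)
√(O + s) = √(-1796404 + 341080) = √(-1455324) = 2*I*√363831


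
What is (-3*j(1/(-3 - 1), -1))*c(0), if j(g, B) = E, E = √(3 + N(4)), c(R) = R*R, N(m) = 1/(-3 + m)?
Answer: 0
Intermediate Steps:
c(R) = R²
E = 2 (E = √(3 + 1/(-3 + 4)) = √(3 + 1/1) = √(3 + 1) = √4 = 2)
j(g, B) = 2
(-3*j(1/(-3 - 1), -1))*c(0) = -3*2*0² = -6*0 = 0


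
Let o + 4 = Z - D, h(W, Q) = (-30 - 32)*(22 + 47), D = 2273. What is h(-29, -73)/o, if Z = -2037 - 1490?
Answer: 2139/2902 ≈ 0.73708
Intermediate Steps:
h(W, Q) = -4278 (h(W, Q) = -62*69 = -4278)
Z = -3527
o = -5804 (o = -4 + (-3527 - 1*2273) = -4 + (-3527 - 2273) = -4 - 5800 = -5804)
h(-29, -73)/o = -4278/(-5804) = -4278*(-1/5804) = 2139/2902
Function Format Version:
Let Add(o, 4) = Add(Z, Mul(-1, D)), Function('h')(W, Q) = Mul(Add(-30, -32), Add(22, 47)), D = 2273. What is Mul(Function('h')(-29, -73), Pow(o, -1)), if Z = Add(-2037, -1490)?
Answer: Rational(2139, 2902) ≈ 0.73708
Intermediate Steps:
Function('h')(W, Q) = -4278 (Function('h')(W, Q) = Mul(-62, 69) = -4278)
Z = -3527
o = -5804 (o = Add(-4, Add(-3527, Mul(-1, 2273))) = Add(-4, Add(-3527, -2273)) = Add(-4, -5800) = -5804)
Mul(Function('h')(-29, -73), Pow(o, -1)) = Mul(-4278, Pow(-5804, -1)) = Mul(-4278, Rational(-1, 5804)) = Rational(2139, 2902)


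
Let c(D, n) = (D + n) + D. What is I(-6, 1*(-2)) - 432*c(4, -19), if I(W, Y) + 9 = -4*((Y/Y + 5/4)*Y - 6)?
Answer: 4785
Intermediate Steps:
c(D, n) = n + 2*D
I(W, Y) = 15 - 9*Y (I(W, Y) = -9 - 4*((Y/Y + 5/4)*Y - 6) = -9 - 4*((1 + 5*(¼))*Y - 6) = -9 - 4*((1 + 5/4)*Y - 6) = -9 - 4*(9*Y/4 - 6) = -9 - 4*(-6 + 9*Y/4) = -9 + (24 - 9*Y) = 15 - 9*Y)
I(-6, 1*(-2)) - 432*c(4, -19) = (15 - 9*(-2)) - 432*(-19 + 2*4) = (15 - 9*(-2)) - 432*(-19 + 8) = (15 + 18) - 432*(-11) = 33 + 4752 = 4785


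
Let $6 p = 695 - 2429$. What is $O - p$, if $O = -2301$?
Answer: $-2012$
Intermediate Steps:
$p = -289$ ($p = \frac{695 - 2429}{6} = \frac{1}{6} \left(-1734\right) = -289$)
$O - p = -2301 - -289 = -2301 + 289 = -2012$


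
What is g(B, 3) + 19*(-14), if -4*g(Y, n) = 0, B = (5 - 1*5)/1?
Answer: -266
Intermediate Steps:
B = 0 (B = (5 - 5)*1 = 0*1 = 0)
g(Y, n) = 0 (g(Y, n) = -¼*0 = 0)
g(B, 3) + 19*(-14) = 0 + 19*(-14) = 0 - 266 = -266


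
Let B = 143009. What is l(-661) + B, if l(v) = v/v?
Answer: 143010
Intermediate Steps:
l(v) = 1
l(-661) + B = 1 + 143009 = 143010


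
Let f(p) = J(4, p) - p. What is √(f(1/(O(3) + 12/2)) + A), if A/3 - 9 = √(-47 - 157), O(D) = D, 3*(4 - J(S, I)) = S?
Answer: √(266 + 54*I*√51)/3 ≈ 6.3878 + 3.3539*I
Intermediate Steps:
J(S, I) = 4 - S/3
f(p) = 8/3 - p (f(p) = (4 - ⅓*4) - p = (4 - 4/3) - p = 8/3 - p)
A = 27 + 6*I*√51 (A = 27 + 3*√(-47 - 157) = 27 + 3*√(-204) = 27 + 3*(2*I*√51) = 27 + 6*I*√51 ≈ 27.0 + 42.849*I)
√(f(1/(O(3) + 12/2)) + A) = √((8/3 - 1/(3 + 12/2)) + (27 + 6*I*√51)) = √((8/3 - 1/(3 + 12*(½))) + (27 + 6*I*√51)) = √((8/3 - 1/(3 + 6)) + (27 + 6*I*√51)) = √((8/3 - 1/9) + (27 + 6*I*√51)) = √((8/3 - 1*⅑) + (27 + 6*I*√51)) = √((8/3 - ⅑) + (27 + 6*I*√51)) = √(23/9 + (27 + 6*I*√51)) = √(266/9 + 6*I*√51)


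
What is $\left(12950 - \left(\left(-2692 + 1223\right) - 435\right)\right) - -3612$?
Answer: $18466$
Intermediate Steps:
$\left(12950 - \left(\left(-2692 + 1223\right) - 435\right)\right) - -3612 = \left(12950 - \left(-1469 - 435\right)\right) + 3612 = \left(12950 - -1904\right) + 3612 = \left(12950 + 1904\right) + 3612 = 14854 + 3612 = 18466$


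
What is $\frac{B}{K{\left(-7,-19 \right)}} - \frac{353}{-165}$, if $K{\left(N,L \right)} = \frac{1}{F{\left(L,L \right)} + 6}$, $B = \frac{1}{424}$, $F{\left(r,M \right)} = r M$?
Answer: $\frac{210227}{69960} \approx 3.005$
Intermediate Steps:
$F{\left(r,M \right)} = M r$
$B = \frac{1}{424} \approx 0.0023585$
$K{\left(N,L \right)} = \frac{1}{6 + L^{2}}$ ($K{\left(N,L \right)} = \frac{1}{L L + 6} = \frac{1}{L^{2} + 6} = \frac{1}{6 + L^{2}}$)
$\frac{B}{K{\left(-7,-19 \right)}} - \frac{353}{-165} = \frac{1}{424 \frac{1}{6 + \left(-19\right)^{2}}} - \frac{353}{-165} = \frac{1}{424 \frac{1}{6 + 361}} - - \frac{353}{165} = \frac{1}{424 \cdot \frac{1}{367}} + \frac{353}{165} = \frac{\frac{1}{\frac{1}{367}}}{424} + \frac{353}{165} = \frac{1}{424} \cdot 367 + \frac{353}{165} = \frac{367}{424} + \frac{353}{165} = \frac{210227}{69960}$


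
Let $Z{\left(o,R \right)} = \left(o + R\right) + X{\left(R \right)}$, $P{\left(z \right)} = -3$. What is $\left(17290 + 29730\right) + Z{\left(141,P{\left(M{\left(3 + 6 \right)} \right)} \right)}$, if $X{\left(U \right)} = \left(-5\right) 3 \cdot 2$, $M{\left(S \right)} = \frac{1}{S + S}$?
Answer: $47128$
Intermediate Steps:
$M{\left(S \right)} = \frac{1}{2 S}$
$X{\left(U \right)} = -30$ ($X{\left(U \right)} = \left(-15\right) 2 = -30$)
$Z{\left(o,R \right)} = -30 + R + o$ ($Z{\left(o,R \right)} = \left(o + R\right) - 30 = \left(R + o\right) - 30 = -30 + R + o$)
$\left(17290 + 29730\right) + Z{\left(141,P{\left(M{\left(3 + 6 \right)} \right)} \right)} = \left(17290 + 29730\right) - -108 = 47020 + 108 = 47128$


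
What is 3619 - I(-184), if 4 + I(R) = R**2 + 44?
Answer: -30277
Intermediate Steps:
I(R) = 40 + R**2 (I(R) = -4 + (R**2 + 44) = -4 + (44 + R**2) = 40 + R**2)
3619 - I(-184) = 3619 - (40 + (-184)**2) = 3619 - (40 + 33856) = 3619 - 1*33896 = 3619 - 33896 = -30277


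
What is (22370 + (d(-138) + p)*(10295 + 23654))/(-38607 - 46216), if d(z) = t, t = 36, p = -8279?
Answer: 279819237/84823 ≈ 3298.9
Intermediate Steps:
d(z) = 36
(22370 + (d(-138) + p)*(10295 + 23654))/(-38607 - 46216) = (22370 + (36 - 8279)*(10295 + 23654))/(-38607 - 46216) = (22370 - 8243*33949)/(-84823) = (22370 - 279841607)*(-1/84823) = -279819237*(-1/84823) = 279819237/84823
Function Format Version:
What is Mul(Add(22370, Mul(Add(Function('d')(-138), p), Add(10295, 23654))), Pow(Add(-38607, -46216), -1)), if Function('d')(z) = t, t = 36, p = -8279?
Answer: Rational(279819237, 84823) ≈ 3298.9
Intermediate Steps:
Function('d')(z) = 36
Mul(Add(22370, Mul(Add(Function('d')(-138), p), Add(10295, 23654))), Pow(Add(-38607, -46216), -1)) = Mul(Add(22370, Mul(Add(36, -8279), Add(10295, 23654))), Pow(Add(-38607, -46216), -1)) = Mul(Add(22370, Mul(-8243, 33949)), Pow(-84823, -1)) = Mul(Add(22370, -279841607), Rational(-1, 84823)) = Mul(-279819237, Rational(-1, 84823)) = Rational(279819237, 84823)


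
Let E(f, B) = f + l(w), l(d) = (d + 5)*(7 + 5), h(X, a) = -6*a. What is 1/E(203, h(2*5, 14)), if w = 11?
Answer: 1/395 ≈ 0.0025316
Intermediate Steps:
l(d) = 60 + 12*d (l(d) = (5 + d)*12 = 60 + 12*d)
E(f, B) = 192 + f (E(f, B) = f + (60 + 12*11) = f + (60 + 132) = f + 192 = 192 + f)
1/E(203, h(2*5, 14)) = 1/(192 + 203) = 1/395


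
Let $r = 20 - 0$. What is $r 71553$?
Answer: $1431060$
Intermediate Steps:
$r = 20$ ($r = 20 + 0 = 20$)
$r 71553 = 20 \cdot 71553 = 1431060$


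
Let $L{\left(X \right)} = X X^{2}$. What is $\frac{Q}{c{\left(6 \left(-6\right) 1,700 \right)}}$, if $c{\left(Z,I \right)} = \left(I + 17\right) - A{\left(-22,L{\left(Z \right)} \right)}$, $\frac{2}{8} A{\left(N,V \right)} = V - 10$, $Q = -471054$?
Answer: $- \frac{471054}{187381} \approx -2.5139$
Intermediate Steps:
$L{\left(X \right)} = X^{3}$
$A{\left(N,V \right)} = -40 + 4 V$ ($A{\left(N,V \right)} = 4 \left(V - 10\right) = 4 \left(-10 + V\right) = -40 + 4 V$)
$c{\left(Z,I \right)} = 57 + I - 4 Z^{3}$ ($c{\left(Z,I \right)} = \left(I + 17\right) - \left(-40 + 4 Z^{3}\right) = \left(17 + I\right) - \left(-40 + 4 Z^{3}\right) = 57 + I - 4 Z^{3}$)
$\frac{Q}{c{\left(6 \left(-6\right) 1,700 \right)}} = - \frac{471054}{57 + 700 - 4 \left(6 \left(-6\right) 1\right)^{3}} = - \frac{471054}{57 + 700 - 4 \left(\left(-36\right) 1\right)^{3}} = - \frac{471054}{57 + 700 - 4 \left(-36\right)^{3}} = - \frac{471054}{57 + 700 - -186624} = - \frac{471054}{57 + 700 + 186624} = - \frac{471054}{187381}$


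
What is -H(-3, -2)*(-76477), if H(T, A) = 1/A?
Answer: -76477/2 ≈ -38239.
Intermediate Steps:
-H(-3, -2)*(-76477) = -1/(-2)*(-76477) = -1*(-½)*(-76477) = (½)*(-76477) = -76477/2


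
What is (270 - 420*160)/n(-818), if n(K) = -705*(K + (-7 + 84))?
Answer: -4462/34827 ≈ -0.12812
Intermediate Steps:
n(K) = -54285 - 705*K (n(K) = -705*(K + 77) = -705*(77 + K) = -54285 - 705*K)
(270 - 420*160)/n(-818) = (270 - 420*160)/(-54285 - 705*(-818)) = (270 - 67200)/(-54285 + 576690) = -66930/522405 = -66930*1/522405 = -4462/34827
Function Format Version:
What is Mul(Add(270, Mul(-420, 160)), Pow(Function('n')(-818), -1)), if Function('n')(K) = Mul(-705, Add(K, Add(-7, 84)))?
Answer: Rational(-4462, 34827) ≈ -0.12812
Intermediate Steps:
Function('n')(K) = Add(-54285, Mul(-705, K)) (Function('n')(K) = Mul(-705, Add(K, 77)) = Mul(-705, Add(77, K)) = Add(-54285, Mul(-705, K)))
Mul(Add(270, Mul(-420, 160)), Pow(Function('n')(-818), -1)) = Mul(Add(270, Mul(-420, 160)), Pow(Add(-54285, Mul(-705, -818)), -1)) = Mul(Add(270, -67200), Pow(Add(-54285, 576690), -1)) = Mul(-66930, Pow(522405, -1)) = Mul(-66930, Rational(1, 522405)) = Rational(-4462, 34827)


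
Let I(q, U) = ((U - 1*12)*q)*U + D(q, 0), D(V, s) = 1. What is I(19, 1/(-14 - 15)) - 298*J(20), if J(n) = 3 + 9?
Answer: -2999944/841 ≈ -3567.1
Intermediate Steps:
J(n) = 12
I(q, U) = 1 + U*q*(-12 + U) (I(q, U) = ((U - 1*12)*q)*U + 1 = ((U - 12)*q)*U + 1 = ((-12 + U)*q)*U + 1 = (q*(-12 + U))*U + 1 = U*q*(-12 + U) + 1 = 1 + U*q*(-12 + U))
I(19, 1/(-14 - 15)) - 298*J(20) = (1 + 19*(1/(-14 - 15))² - 12*19/(-14 - 15)) - 298*12 = (1 + 19*(1/(-29))² - 12*19/(-29)) - 3576 = (1 + 19*(-1/29)² - 12*(-1/29)*19) - 3576 = (1 + 19*(1/841) + 228/29) - 3576 = (1 + 19/841 + 228/29) - 3576 = 7472/841 - 3576 = -2999944/841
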